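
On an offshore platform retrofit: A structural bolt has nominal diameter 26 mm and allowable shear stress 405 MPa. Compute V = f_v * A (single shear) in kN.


A = pi * d^2 / 4 = pi * 26^2 / 4 = 530.9292 mm^2
V = f_v * A / 1000 = 405 * 530.9292 / 1000
= 215.0263 kN

215.0263 kN


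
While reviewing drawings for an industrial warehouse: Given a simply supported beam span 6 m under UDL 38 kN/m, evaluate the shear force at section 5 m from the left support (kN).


R_A = w * L / 2 = 38 * 6 / 2 = 114.0 kN
V(x) = R_A - w * x = 114.0 - 38 * 5
= -76.0 kN

-76.0 kN


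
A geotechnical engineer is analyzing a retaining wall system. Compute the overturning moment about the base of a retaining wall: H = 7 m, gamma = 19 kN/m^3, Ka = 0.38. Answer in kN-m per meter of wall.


Pa = 0.5 * Ka * gamma * H^2
= 0.5 * 0.38 * 19 * 7^2
= 176.89 kN/m
Arm = H / 3 = 7 / 3 = 2.3333 m
Mo = Pa * arm = Pa * H / 3 = 176.89 * 7 / 3 = 412.7433 kN-m/m

412.7433 kN-m/m


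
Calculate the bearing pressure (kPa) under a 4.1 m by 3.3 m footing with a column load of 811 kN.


A = 4.1 * 3.3 = 13.53 m^2
q = P / A = 811 / 13.53
= 59.9409 kPa

59.9409 kPa


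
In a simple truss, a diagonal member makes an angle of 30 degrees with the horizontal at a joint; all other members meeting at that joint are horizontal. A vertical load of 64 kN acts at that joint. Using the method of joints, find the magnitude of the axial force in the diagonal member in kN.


At the joint, only the diagonal has a vertical component, so vertical equilibrium gives:
F * sin(30) = 64
F = 64 / sin(30)
= 64 / 0.5
= 128.0 kN

128.0 kN


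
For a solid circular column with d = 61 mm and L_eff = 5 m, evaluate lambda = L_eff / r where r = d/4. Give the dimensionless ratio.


Radius of gyration r = d / 4 = 61 / 4 = 15.25 mm
L_eff = 5000.0 mm
Slenderness ratio = L / r = 5000.0 / 15.25 = 327.87 (dimensionless)

327.87 (dimensionless)


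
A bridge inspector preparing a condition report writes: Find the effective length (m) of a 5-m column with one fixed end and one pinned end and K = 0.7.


L_eff = K * L
= 0.7 * 5
= 3.5 m

3.5 m


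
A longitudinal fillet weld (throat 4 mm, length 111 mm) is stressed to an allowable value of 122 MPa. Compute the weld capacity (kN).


Strength = throat * length * allowable stress
= 4 * 111 * 122 N
= 54168 N
= 54.17 kN

54.17 kN


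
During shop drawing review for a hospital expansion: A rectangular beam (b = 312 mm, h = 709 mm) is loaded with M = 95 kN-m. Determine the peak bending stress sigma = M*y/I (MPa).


I = b * h^3 / 12 = 312 * 709^3 / 12 = 9266421554.0 mm^4
y = h / 2 = 709 / 2 = 354.5 mm
M = 95 kN-m = 95000000.0 N-mm
sigma = M * y / I = 95000000.0 * 354.5 / 9266421554.0
= 3.63 MPa

3.63 MPa


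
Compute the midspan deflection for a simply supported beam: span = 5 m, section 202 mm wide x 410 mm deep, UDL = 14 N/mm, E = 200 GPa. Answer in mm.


I = 202 * 410^3 / 12 = 1160170166.67 mm^4
L = 5000.0 mm, w = 14 N/mm, E = 200000.0 MPa
delta = 5 * w * L^4 / (384 * E * I)
= 5 * 14 * 5000.0^4 / (384 * 200000.0 * 1160170166.67)
= 0.491 mm

0.491 mm


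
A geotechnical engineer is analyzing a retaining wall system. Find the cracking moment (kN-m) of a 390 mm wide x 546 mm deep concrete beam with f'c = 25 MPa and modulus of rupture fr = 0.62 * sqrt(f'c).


fr = 0.62 * sqrt(25) = 0.62 * 5.0 = 3.1 MPa
I = 390 * 546^3 / 12 = 5290068420.0 mm^4
y_t = 273.0 mm
M_cr = fr * I / y_t = 3.1 * 5290068420.0 / 273.0 N-mm
= 60.0704 kN-m

60.0704 kN-m


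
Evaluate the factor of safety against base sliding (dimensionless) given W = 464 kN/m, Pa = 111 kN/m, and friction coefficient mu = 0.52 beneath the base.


Resisting force = mu * W = 0.52 * 464 = 241.28 kN/m
FOS = Resisting / Driving = 241.28 / 111
= 2.1737 (dimensionless)

2.1737 (dimensionless)


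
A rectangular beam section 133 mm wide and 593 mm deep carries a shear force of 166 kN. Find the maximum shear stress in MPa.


A = b * h = 133 * 593 = 78869 mm^2
V = 166 kN = 166000.0 N
tau_max = 1.5 * V / A = 1.5 * 166000.0 / 78869
= 3.1571 MPa

3.1571 MPa


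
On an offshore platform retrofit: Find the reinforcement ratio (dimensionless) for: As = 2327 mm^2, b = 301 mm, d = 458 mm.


rho = As / (b * d)
= 2327 / (301 * 458)
= 2327 / 137858
= 0.01688 (dimensionless)

0.01688 (dimensionless)


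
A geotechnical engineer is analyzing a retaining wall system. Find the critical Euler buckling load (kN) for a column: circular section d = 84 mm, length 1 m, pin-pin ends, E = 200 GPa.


I = pi * d^4 / 64 = 2443920.32 mm^4
L = 1000.0 mm
P_cr = pi^2 * E * I / L^2
= 9.8696 * 200000.0 * 2443920.32 / 1000.0^2
= 4824105.36 N = 4824.1054 kN

4824.1054 kN


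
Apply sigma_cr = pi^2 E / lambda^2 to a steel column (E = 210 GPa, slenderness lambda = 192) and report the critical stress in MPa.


sigma_cr = pi^2 * E / lambda^2
= 9.8696 * 210000.0 / 192^2
= 9.8696 * 210000.0 / 36864
= 56.2233 MPa

56.2233 MPa


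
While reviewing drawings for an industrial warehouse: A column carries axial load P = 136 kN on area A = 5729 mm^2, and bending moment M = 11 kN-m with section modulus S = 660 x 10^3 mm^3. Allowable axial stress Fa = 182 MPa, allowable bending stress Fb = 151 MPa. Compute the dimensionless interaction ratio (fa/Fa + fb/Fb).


f_a = P / A = 136000.0 / 5729 = 23.7389 MPa
f_b = M / S = 11000000.0 / 660000.0 = 16.6667 MPa
Ratio = f_a / Fa + f_b / Fb
= 23.7389 / 182 + 16.6667 / 151
= 0.2408 (dimensionless)

0.2408 (dimensionless)


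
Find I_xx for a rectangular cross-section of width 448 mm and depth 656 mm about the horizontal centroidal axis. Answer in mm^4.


I = b * h^3 / 12
= 448 * 656^3 / 12
= 448 * 282300416 / 12
= 10539215530.67 mm^4

10539215530.67 mm^4


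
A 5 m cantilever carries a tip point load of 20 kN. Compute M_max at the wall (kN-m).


For a cantilever with a point load at the free end:
M_max = P * L = 20 * 5 = 100 kN-m

100 kN-m


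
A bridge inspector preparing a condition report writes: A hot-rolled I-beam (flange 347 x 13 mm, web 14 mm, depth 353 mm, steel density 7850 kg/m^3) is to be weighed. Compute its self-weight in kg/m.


A_flanges = 2 * 347 * 13 = 9022 mm^2
A_web = (353 - 2 * 13) * 14 = 4578 mm^2
A_total = 9022 + 4578 = 13600 mm^2 = 0.013600 m^2
Weight = rho * A = 7850 * 0.013600 = 106.76 kg/m

106.76 kg/m


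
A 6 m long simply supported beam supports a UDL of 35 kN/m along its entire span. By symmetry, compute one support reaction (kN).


Total load = w * L = 35 * 6 = 210 kN
By symmetry, each reaction R = total / 2 = 210 / 2 = 105.0 kN

105.0 kN


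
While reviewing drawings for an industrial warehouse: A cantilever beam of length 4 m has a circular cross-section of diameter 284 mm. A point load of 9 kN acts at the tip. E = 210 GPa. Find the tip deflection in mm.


I = pi * d^4 / 64 = pi * 284^4 / 64 = 319332601.38 mm^4
L = 4000.0 mm, P = 9000.0 N, E = 210000.0 MPa
delta = P * L^3 / (3 * E * I)
= 9000.0 * 4000.0^3 / (3 * 210000.0 * 319332601.38)
= 2.8631 mm

2.8631 mm


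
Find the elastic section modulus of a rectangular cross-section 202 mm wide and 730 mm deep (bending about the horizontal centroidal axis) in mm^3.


S = b * h^2 / 6
= 202 * 730^2 / 6
= 202 * 532900 / 6
= 17940966.67 mm^3

17940966.67 mm^3


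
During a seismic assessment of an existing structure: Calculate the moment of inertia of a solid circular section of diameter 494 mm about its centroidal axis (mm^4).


r = d / 2 = 494 / 2 = 247.0 mm
I = pi * r^4 / 4 = pi * 247.0^4 / 4
= 2923328996.8 mm^4

2923328996.8 mm^4


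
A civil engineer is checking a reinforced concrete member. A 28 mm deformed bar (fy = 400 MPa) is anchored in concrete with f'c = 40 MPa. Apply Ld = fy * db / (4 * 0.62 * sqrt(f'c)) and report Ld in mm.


Ld = (fy * db) / (4 * 0.62 * sqrt(f'c))
= (400 * 28) / (4 * 0.62 * sqrt(40))
= 11200 / 15.6849
= 714.06 mm

714.06 mm


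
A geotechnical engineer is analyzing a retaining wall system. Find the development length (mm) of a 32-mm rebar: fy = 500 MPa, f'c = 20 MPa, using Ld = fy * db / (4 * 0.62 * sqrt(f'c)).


Ld = (fy * db) / (4 * 0.62 * sqrt(f'c))
= (500 * 32) / (4 * 0.62 * sqrt(20))
= 16000 / 11.0909
= 1442.62 mm

1442.62 mm


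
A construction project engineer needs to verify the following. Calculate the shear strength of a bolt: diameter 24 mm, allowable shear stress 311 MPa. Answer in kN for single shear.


A = pi * d^2 / 4 = pi * 24^2 / 4 = 452.3893 mm^2
V = f_v * A / 1000 = 311 * 452.3893 / 1000
= 140.6931 kN

140.6931 kN


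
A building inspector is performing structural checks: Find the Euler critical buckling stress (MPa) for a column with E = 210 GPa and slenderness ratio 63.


sigma_cr = pi^2 * E / lambda^2
= 9.8696 * 210000.0 / 63^2
= 9.8696 * 210000.0 / 3969
= 522.2013 MPa

522.2013 MPa


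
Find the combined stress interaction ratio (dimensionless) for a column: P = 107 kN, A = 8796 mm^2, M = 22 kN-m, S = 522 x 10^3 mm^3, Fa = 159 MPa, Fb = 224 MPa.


f_a = P / A = 107000.0 / 8796 = 12.1646 MPa
f_b = M / S = 22000000.0 / 522000.0 = 42.1456 MPa
Ratio = f_a / Fa + f_b / Fb
= 12.1646 / 159 + 42.1456 / 224
= 0.2647 (dimensionless)

0.2647 (dimensionless)


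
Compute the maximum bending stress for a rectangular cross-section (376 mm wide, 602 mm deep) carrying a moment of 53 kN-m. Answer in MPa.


I = b * h^3 / 12 = 376 * 602^3 / 12 = 6835905850.67 mm^4
y = h / 2 = 602 / 2 = 301.0 mm
M = 53 kN-m = 53000000.0 N-mm
sigma = M * y / I = 53000000.0 * 301.0 / 6835905850.67
= 2.33 MPa

2.33 MPa


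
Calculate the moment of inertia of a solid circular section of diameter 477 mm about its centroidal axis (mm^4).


r = d / 2 = 477 / 2 = 238.5 mm
I = pi * r^4 / 4 = pi * 238.5^4 / 4
= 2541226730.23 mm^4

2541226730.23 mm^4


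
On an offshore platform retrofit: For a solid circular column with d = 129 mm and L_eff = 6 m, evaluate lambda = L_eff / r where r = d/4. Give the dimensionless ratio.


Radius of gyration r = d / 4 = 129 / 4 = 32.25 mm
L_eff = 6000.0 mm
Slenderness ratio = L / r = 6000.0 / 32.25 = 186.05 (dimensionless)

186.05 (dimensionless)


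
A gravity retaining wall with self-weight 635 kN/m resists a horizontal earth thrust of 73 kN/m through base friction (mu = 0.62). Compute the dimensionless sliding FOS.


Resisting force = mu * W = 0.62 * 635 = 393.7 kN/m
FOS = Resisting / Driving = 393.7 / 73
= 5.3932 (dimensionless)

5.3932 (dimensionless)


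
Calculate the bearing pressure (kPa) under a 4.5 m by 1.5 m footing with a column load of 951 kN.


A = 4.5 * 1.5 = 6.75 m^2
q = P / A = 951 / 6.75
= 140.8889 kPa

140.8889 kPa


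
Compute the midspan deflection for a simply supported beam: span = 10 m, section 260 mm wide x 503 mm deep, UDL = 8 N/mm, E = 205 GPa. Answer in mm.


I = 260 * 503^3 / 12 = 2757376418.33 mm^4
L = 10000.0 mm, w = 8 N/mm, E = 205000.0 MPa
delta = 5 * w * L^4 / (384 * E * I)
= 5 * 8 * 10000.0^4 / (384 * 205000.0 * 2757376418.33)
= 1.8428 mm

1.8428 mm


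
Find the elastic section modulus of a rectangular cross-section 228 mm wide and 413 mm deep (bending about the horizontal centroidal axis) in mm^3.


S = b * h^2 / 6
= 228 * 413^2 / 6
= 228 * 170569 / 6
= 6481622.0 mm^3

6481622.0 mm^3


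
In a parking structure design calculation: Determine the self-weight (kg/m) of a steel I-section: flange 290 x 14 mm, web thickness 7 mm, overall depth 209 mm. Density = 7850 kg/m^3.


A_flanges = 2 * 290 * 14 = 8120 mm^2
A_web = (209 - 2 * 14) * 7 = 1267 mm^2
A_total = 8120 + 1267 = 9387 mm^2 = 0.009387 m^2
Weight = rho * A = 7850 * 0.009387 = 73.688 kg/m

73.688 kg/m


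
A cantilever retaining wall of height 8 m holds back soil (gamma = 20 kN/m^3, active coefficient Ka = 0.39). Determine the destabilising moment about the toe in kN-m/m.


Pa = 0.5 * Ka * gamma * H^2
= 0.5 * 0.39 * 20 * 8^2
= 249.6 kN/m
Arm = H / 3 = 8 / 3 = 2.6667 m
Mo = Pa * arm = Pa * H / 3 = 249.6 * 8 / 3 = 665.6 kN-m/m

665.6 kN-m/m


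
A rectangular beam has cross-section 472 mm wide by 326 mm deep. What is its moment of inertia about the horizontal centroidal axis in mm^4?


I = b * h^3 / 12
= 472 * 326^3 / 12
= 472 * 34645976 / 12
= 1362741722.67 mm^4

1362741722.67 mm^4


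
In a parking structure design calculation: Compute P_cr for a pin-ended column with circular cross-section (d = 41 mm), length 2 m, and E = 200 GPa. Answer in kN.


I = pi * d^4 / 64 = 138709.22 mm^4
L = 2000.0 mm
P_cr = pi^2 * E * I / L^2
= 9.8696 * 200000.0 * 138709.22 / 2000.0^2
= 68450.26 N = 68.4503 kN

68.4503 kN


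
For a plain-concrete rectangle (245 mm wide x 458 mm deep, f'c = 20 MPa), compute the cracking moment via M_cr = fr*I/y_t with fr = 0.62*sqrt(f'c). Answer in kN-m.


fr = 0.62 * sqrt(20) = 0.62 * 4.4721 = 2.7727 MPa
I = 245 * 458^3 / 12 = 1961468203.33 mm^4
y_t = 229.0 mm
M_cr = fr * I / y_t = 2.7727 * 1961468203.33 / 229.0 N-mm
= 23.7494 kN-m

23.7494 kN-m


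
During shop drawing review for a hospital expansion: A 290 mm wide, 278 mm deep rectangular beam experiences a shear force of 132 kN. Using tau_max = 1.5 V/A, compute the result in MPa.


A = b * h = 290 * 278 = 80620 mm^2
V = 132 kN = 132000.0 N
tau_max = 1.5 * V / A = 1.5 * 132000.0 / 80620
= 2.456 MPa

2.456 MPa


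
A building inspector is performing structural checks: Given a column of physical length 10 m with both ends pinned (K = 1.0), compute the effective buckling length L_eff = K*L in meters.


L_eff = K * L
= 1.0 * 10
= 10.0 m

10.0 m


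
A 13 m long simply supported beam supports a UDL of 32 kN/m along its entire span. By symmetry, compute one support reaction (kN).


Total load = w * L = 32 * 13 = 416 kN
By symmetry, each reaction R = total / 2 = 416 / 2 = 208.0 kN

208.0 kN


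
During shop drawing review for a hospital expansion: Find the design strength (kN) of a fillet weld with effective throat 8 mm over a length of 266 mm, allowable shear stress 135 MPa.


Strength = throat * length * allowable stress
= 8 * 266 * 135 N
= 287280 N
= 287.28 kN

287.28 kN


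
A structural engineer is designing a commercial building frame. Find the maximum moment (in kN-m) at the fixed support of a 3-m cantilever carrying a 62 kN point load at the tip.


For a cantilever with a point load at the free end:
M_max = P * L = 62 * 3 = 186 kN-m

186 kN-m


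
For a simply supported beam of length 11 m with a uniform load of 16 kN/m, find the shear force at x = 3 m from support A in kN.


R_A = w * L / 2 = 16 * 11 / 2 = 88.0 kN
V(x) = R_A - w * x = 88.0 - 16 * 3
= 40.0 kN

40.0 kN


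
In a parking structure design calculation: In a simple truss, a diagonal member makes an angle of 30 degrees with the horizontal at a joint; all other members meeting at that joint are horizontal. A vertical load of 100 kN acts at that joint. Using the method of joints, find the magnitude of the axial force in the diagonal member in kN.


At the joint, only the diagonal has a vertical component, so vertical equilibrium gives:
F * sin(30) = 100
F = 100 / sin(30)
= 100 / 0.5
= 200.0 kN

200.0 kN


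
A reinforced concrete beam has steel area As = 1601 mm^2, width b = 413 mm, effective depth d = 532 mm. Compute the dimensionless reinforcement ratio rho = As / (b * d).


rho = As / (b * d)
= 1601 / (413 * 532)
= 1601 / 219716
= 0.007287 (dimensionless)

0.007287 (dimensionless)


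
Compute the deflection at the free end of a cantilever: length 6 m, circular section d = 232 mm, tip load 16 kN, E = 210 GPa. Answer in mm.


I = pi * d^4 / 64 = pi * 232^4 / 64 = 142207282.79 mm^4
L = 6000.0 mm, P = 16000.0 N, E = 210000.0 MPa
delta = P * L^3 / (3 * E * I)
= 16000.0 * 6000.0^3 / (3 * 210000.0 * 142207282.79)
= 38.5755 mm

38.5755 mm


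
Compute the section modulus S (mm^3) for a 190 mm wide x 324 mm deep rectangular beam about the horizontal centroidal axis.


S = b * h^2 / 6
= 190 * 324^2 / 6
= 190 * 104976 / 6
= 3324240.0 mm^3

3324240.0 mm^3


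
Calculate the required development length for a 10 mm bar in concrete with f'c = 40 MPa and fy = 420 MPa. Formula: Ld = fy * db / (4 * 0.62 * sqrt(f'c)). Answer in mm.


Ld = (fy * db) / (4 * 0.62 * sqrt(f'c))
= (420 * 10) / (4 * 0.62 * sqrt(40))
= 4200 / 15.6849
= 267.77 mm

267.77 mm


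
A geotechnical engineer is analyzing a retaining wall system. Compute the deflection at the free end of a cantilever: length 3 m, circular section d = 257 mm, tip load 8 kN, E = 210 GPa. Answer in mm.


I = pi * d^4 / 64 = pi * 257^4 / 64 = 214142265.05 mm^4
L = 3000.0 mm, P = 8000.0 N, E = 210000.0 MPa
delta = P * L^3 / (3 * E * I)
= 8000.0 * 3000.0^3 / (3 * 210000.0 * 214142265.05)
= 1.6011 mm

1.6011 mm


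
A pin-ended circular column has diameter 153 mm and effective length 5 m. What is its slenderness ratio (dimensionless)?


Radius of gyration r = d / 4 = 153 / 4 = 38.25 mm
L_eff = 5000.0 mm
Slenderness ratio = L / r = 5000.0 / 38.25 = 130.72 (dimensionless)

130.72 (dimensionless)


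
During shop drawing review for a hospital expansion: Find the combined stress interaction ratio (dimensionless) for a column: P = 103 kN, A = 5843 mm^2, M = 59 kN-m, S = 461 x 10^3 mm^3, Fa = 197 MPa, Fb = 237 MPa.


f_a = P / A = 103000.0 / 5843 = 17.6279 MPa
f_b = M / S = 59000000.0 / 461000.0 = 127.9826 MPa
Ratio = f_a / Fa + f_b / Fb
= 17.6279 / 197 + 127.9826 / 237
= 0.6295 (dimensionless)

0.6295 (dimensionless)


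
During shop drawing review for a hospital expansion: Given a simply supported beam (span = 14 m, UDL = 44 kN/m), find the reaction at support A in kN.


Total load = w * L = 44 * 14 = 616 kN
By symmetry, each reaction R = total / 2 = 616 / 2 = 308.0 kN

308.0 kN


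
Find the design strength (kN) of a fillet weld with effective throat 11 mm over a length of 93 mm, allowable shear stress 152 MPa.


Strength = throat * length * allowable stress
= 11 * 93 * 152 N
= 155496 N
= 155.5 kN

155.5 kN


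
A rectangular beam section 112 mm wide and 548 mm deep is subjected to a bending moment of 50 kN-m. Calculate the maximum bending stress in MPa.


I = b * h^3 / 12 = 112 * 548^3 / 12 = 1535954858.67 mm^4
y = h / 2 = 548 / 2 = 274.0 mm
M = 50 kN-m = 50000000.0 N-mm
sigma = M * y / I = 50000000.0 * 274.0 / 1535954858.67
= 8.92 MPa

8.92 MPa


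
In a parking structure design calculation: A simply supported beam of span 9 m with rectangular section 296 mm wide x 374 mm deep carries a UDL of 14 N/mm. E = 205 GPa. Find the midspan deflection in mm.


I = 296 * 374^3 / 12 = 1290402725.33 mm^4
L = 9000.0 mm, w = 14 N/mm, E = 205000.0 MPa
delta = 5 * w * L^4 / (384 * E * I)
= 5 * 14 * 9000.0^4 / (384 * 205000.0 * 1290402725.33)
= 4.5212 mm

4.5212 mm


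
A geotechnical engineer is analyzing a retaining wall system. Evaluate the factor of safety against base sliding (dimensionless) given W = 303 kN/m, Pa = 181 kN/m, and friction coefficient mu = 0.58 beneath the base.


Resisting force = mu * W = 0.58 * 303 = 175.74 kN/m
FOS = Resisting / Driving = 175.74 / 181
= 0.9709 (dimensionless)

0.9709 (dimensionless)


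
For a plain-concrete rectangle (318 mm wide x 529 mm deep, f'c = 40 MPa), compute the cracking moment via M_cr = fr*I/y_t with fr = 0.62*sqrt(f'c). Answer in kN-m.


fr = 0.62 * sqrt(40) = 0.62 * 6.3246 = 3.9212 MPa
I = 318 * 529^3 / 12 = 3922951058.5 mm^4
y_t = 264.5 mm
M_cr = fr * I / y_t = 3.9212 * 3922951058.5 / 264.5 N-mm
= 58.1579 kN-m

58.1579 kN-m


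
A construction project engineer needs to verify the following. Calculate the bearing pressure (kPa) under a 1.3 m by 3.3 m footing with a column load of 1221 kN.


A = 1.3 * 3.3 = 4.29 m^2
q = P / A = 1221 / 4.29
= 284.6154 kPa

284.6154 kPa


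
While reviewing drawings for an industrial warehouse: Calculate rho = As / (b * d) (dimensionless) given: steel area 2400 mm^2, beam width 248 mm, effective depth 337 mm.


rho = As / (b * d)
= 2400 / (248 * 337)
= 2400 / 83576
= 0.028716 (dimensionless)

0.028716 (dimensionless)


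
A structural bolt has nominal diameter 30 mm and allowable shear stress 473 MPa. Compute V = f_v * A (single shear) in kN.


A = pi * d^2 / 4 = pi * 30^2 / 4 = 706.8583 mm^2
V = f_v * A / 1000 = 473 * 706.8583 / 1000
= 334.344 kN

334.344 kN


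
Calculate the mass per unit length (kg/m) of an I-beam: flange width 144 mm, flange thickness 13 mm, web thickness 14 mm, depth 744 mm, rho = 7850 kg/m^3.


A_flanges = 2 * 144 * 13 = 3744 mm^2
A_web = (744 - 2 * 13) * 14 = 10052 mm^2
A_total = 3744 + 10052 = 13796 mm^2 = 0.013796 m^2
Weight = rho * A = 7850 * 0.013796 = 108.2986 kg/m

108.2986 kg/m


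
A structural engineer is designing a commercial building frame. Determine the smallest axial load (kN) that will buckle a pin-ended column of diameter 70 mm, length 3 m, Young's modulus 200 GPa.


I = pi * d^4 / 64 = 1178588.12 mm^4
L = 3000.0 mm
P_cr = pi^2 * E * I / L^2
= 9.8696 * 200000.0 * 1178588.12 / 3000.0^2
= 258493.3 N = 258.4933 kN

258.4933 kN


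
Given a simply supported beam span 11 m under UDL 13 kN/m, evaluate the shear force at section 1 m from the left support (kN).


R_A = w * L / 2 = 13 * 11 / 2 = 71.5 kN
V(x) = R_A - w * x = 71.5 - 13 * 1
= 58.5 kN

58.5 kN


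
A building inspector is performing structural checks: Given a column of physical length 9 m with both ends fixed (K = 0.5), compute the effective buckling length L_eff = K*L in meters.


L_eff = K * L
= 0.5 * 9
= 4.5 m

4.5 m


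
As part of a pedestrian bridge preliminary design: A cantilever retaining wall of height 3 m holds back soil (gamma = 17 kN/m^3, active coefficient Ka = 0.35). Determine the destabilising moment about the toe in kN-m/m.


Pa = 0.5 * Ka * gamma * H^2
= 0.5 * 0.35 * 17 * 3^2
= 26.775 kN/m
Arm = H / 3 = 3 / 3 = 1.0 m
Mo = Pa * arm = Pa * H / 3 = 26.775 * 3 / 3 = 26.775 kN-m/m

26.775 kN-m/m


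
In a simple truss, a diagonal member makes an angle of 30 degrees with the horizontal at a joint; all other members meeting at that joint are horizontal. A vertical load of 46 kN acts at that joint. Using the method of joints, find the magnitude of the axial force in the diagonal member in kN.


At the joint, only the diagonal has a vertical component, so vertical equilibrium gives:
F * sin(30) = 46
F = 46 / sin(30)
= 46 / 0.5
= 92.0 kN

92.0 kN


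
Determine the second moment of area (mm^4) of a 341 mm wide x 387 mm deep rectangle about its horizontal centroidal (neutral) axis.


I = b * h^3 / 12
= 341 * 387^3 / 12
= 341 * 57960603 / 12
= 1647047135.25 mm^4

1647047135.25 mm^4


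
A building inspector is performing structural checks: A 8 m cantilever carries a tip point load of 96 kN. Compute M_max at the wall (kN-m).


For a cantilever with a point load at the free end:
M_max = P * L = 96 * 8 = 768 kN-m

768 kN-m


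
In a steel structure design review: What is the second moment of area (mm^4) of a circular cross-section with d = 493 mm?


r = d / 2 = 493 / 2 = 246.5 mm
I = pi * r^4 / 4 = pi * 246.5^4 / 4
= 2899730094.25 mm^4

2899730094.25 mm^4


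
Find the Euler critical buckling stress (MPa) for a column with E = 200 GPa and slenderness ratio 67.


sigma_cr = pi^2 * E / lambda^2
= 9.8696 * 200000.0 / 67^2
= 9.8696 * 200000.0 / 4489
= 439.724 MPa

439.724 MPa


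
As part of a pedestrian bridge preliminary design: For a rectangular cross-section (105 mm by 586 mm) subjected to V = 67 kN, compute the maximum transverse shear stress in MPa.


A = b * h = 105 * 586 = 61530 mm^2
V = 67 kN = 67000.0 N
tau_max = 1.5 * V / A = 1.5 * 67000.0 / 61530
= 1.6333 MPa

1.6333 MPa


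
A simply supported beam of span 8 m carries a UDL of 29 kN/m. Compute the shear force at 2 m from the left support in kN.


R_A = w * L / 2 = 29 * 8 / 2 = 116.0 kN
V(x) = R_A - w * x = 116.0 - 29 * 2
= 58.0 kN

58.0 kN


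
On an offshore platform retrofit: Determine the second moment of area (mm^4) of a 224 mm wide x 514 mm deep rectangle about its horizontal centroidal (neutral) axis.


I = b * h^3 / 12
= 224 * 514^3 / 12
= 224 * 135796744 / 12
= 2534872554.67 mm^4

2534872554.67 mm^4


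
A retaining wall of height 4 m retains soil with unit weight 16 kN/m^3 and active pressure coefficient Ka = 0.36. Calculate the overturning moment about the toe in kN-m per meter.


Pa = 0.5 * Ka * gamma * H^2
= 0.5 * 0.36 * 16 * 4^2
= 46.08 kN/m
Arm = H / 3 = 4 / 3 = 1.3333 m
Mo = Pa * arm = Pa * H / 3 = 46.08 * 4 / 3 = 61.44 kN-m/m

61.44 kN-m/m


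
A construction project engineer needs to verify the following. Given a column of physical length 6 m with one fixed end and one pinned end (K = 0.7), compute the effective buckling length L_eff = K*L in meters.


L_eff = K * L
= 0.7 * 6
= 4.2 m

4.2 m


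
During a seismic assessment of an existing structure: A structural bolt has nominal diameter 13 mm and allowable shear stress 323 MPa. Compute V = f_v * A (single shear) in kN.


A = pi * d^2 / 4 = pi * 13^2 / 4 = 132.7323 mm^2
V = f_v * A / 1000 = 323 * 132.7323 / 1000
= 42.8725 kN

42.8725 kN


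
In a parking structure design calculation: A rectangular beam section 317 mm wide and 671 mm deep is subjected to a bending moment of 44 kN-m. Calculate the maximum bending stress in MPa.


I = b * h^3 / 12 = 317 * 671^3 / 12 = 7980784365.58 mm^4
y = h / 2 = 671 / 2 = 335.5 mm
M = 44 kN-m = 44000000.0 N-mm
sigma = M * y / I = 44000000.0 * 335.5 / 7980784365.58
= 1.85 MPa

1.85 MPa


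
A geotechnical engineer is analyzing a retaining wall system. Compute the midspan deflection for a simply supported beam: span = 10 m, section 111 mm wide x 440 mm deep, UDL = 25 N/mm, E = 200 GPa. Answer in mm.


I = 111 * 440^3 / 12 = 787952000.0 mm^4
L = 10000.0 mm, w = 25 N/mm, E = 200000.0 MPa
delta = 5 * w * L^4 / (384 * E * I)
= 5 * 25 * 10000.0^4 / (384 * 200000.0 * 787952000.0)
= 20.6561 mm

20.6561 mm


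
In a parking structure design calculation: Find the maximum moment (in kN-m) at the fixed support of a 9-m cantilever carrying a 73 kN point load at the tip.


For a cantilever with a point load at the free end:
M_max = P * L = 73 * 9 = 657 kN-m

657 kN-m


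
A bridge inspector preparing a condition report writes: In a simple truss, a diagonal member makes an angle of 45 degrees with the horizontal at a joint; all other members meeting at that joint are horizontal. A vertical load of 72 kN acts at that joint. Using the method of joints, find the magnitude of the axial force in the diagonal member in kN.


At the joint, only the diagonal has a vertical component, so vertical equilibrium gives:
F * sin(45) = 72
F = 72 / sin(45)
= 72 / 0.707107
= 101.82 kN

101.82 kN


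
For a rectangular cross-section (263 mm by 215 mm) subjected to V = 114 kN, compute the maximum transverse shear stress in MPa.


A = b * h = 263 * 215 = 56545 mm^2
V = 114 kN = 114000.0 N
tau_max = 1.5 * V / A = 1.5 * 114000.0 / 56545
= 3.0241 MPa

3.0241 MPa


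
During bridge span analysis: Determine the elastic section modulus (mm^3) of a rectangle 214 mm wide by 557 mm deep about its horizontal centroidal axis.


S = b * h^2 / 6
= 214 * 557^2 / 6
= 214 * 310249 / 6
= 11065547.67 mm^3

11065547.67 mm^3


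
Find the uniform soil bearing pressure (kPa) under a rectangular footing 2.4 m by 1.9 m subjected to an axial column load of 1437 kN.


A = 2.4 * 1.9 = 4.56 m^2
q = P / A = 1437 / 4.56
= 315.1316 kPa

315.1316 kPa


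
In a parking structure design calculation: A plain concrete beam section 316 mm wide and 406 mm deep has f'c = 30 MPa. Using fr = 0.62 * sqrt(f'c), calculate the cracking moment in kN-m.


fr = 0.62 * sqrt(30) = 0.62 * 5.4772 = 3.3959 MPa
I = 316 * 406^3 / 12 = 1762316621.33 mm^4
y_t = 203.0 mm
M_cr = fr * I / y_t = 3.3959 * 1762316621.33 / 203.0 N-mm
= 29.4809 kN-m

29.4809 kN-m


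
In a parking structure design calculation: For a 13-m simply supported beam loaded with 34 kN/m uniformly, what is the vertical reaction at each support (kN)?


Total load = w * L = 34 * 13 = 442 kN
By symmetry, each reaction R = total / 2 = 442 / 2 = 221.0 kN

221.0 kN


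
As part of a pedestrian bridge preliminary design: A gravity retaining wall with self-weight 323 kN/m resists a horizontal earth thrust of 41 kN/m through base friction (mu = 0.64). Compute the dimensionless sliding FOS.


Resisting force = mu * W = 0.64 * 323 = 206.72 kN/m
FOS = Resisting / Driving = 206.72 / 41
= 5.042 (dimensionless)

5.042 (dimensionless)


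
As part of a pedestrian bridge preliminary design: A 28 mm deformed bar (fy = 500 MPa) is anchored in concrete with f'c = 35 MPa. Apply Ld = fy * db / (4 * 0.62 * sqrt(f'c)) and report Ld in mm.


Ld = (fy * db) / (4 * 0.62 * sqrt(f'c))
= (500 * 28) / (4 * 0.62 * sqrt(35))
= 14000 / 14.6719
= 954.21 mm

954.21 mm


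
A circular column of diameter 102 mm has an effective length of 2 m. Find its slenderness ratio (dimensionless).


Radius of gyration r = d / 4 = 102 / 4 = 25.5 mm
L_eff = 2000.0 mm
Slenderness ratio = L / r = 2000.0 / 25.5 = 78.43 (dimensionless)

78.43 (dimensionless)


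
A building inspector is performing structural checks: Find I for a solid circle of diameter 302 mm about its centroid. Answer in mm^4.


r = d / 2 = 302 / 2 = 151.0 mm
I = pi * r^4 / 4 = pi * 151.0^4 / 4
= 408317196.2 mm^4

408317196.2 mm^4


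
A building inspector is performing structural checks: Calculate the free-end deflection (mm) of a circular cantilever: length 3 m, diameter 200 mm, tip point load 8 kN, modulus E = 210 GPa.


I = pi * d^4 / 64 = pi * 200^4 / 64 = 78539816.34 mm^4
L = 3000.0 mm, P = 8000.0 N, E = 210000.0 MPa
delta = P * L^3 / (3 * E * I)
= 8000.0 * 3000.0^3 / (3 * 210000.0 * 78539816.34)
= 4.3654 mm

4.3654 mm


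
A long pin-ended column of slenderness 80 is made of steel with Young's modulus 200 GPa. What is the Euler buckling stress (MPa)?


sigma_cr = pi^2 * E / lambda^2
= 9.8696 * 200000.0 / 80^2
= 9.8696 * 200000.0 / 6400
= 308.4251 MPa

308.4251 MPa


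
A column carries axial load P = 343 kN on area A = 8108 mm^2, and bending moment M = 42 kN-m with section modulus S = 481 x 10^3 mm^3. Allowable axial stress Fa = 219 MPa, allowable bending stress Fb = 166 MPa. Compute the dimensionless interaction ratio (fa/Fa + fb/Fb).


f_a = P / A = 343000.0 / 8108 = 42.3039 MPa
f_b = M / S = 42000000.0 / 481000.0 = 87.3181 MPa
Ratio = f_a / Fa + f_b / Fb
= 42.3039 / 219 + 87.3181 / 166
= 0.7192 (dimensionless)

0.7192 (dimensionless)


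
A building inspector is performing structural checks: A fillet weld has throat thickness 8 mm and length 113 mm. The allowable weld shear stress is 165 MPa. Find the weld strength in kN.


Strength = throat * length * allowable stress
= 8 * 113 * 165 N
= 149160 N
= 149.16 kN

149.16 kN


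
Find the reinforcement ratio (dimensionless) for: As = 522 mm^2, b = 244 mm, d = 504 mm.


rho = As / (b * d)
= 522 / (244 * 504)
= 522 / 122976
= 0.004245 (dimensionless)

0.004245 (dimensionless)


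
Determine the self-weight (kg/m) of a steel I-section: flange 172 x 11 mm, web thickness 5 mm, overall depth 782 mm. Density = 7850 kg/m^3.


A_flanges = 2 * 172 * 11 = 3784 mm^2
A_web = (782 - 2 * 11) * 5 = 3800 mm^2
A_total = 3784 + 3800 = 7584 mm^2 = 0.007584 m^2
Weight = rho * A = 7850 * 0.007584 = 59.5344 kg/m

59.5344 kg/m


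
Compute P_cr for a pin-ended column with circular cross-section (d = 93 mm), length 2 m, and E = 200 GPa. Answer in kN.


I = pi * d^4 / 64 = 3671991.72 mm^4
L = 2000.0 mm
P_cr = pi^2 * E * I / L^2
= 9.8696 * 200000.0 * 3671991.72 / 2000.0^2
= 1812055.28 N = 1812.0553 kN

1812.0553 kN


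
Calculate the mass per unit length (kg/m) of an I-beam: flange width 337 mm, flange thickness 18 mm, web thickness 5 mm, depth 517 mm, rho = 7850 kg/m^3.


A_flanges = 2 * 337 * 18 = 12132 mm^2
A_web = (517 - 2 * 18) * 5 = 2405 mm^2
A_total = 12132 + 2405 = 14537 mm^2 = 0.014537 m^2
Weight = rho * A = 7850 * 0.014537 = 114.1154 kg/m

114.1154 kg/m


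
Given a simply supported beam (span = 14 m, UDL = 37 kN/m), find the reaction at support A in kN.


Total load = w * L = 37 * 14 = 518 kN
By symmetry, each reaction R = total / 2 = 518 / 2 = 259.0 kN

259.0 kN


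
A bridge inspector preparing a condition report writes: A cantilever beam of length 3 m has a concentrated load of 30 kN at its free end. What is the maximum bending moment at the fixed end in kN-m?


For a cantilever with a point load at the free end:
M_max = P * L = 30 * 3 = 90 kN-m

90 kN-m


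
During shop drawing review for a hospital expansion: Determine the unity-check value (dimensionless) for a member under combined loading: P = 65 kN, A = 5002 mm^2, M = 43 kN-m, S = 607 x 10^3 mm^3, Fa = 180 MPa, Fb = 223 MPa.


f_a = P / A = 65000.0 / 5002 = 12.9948 MPa
f_b = M / S = 43000000.0 / 607000.0 = 70.8402 MPa
Ratio = f_a / Fa + f_b / Fb
= 12.9948 / 180 + 70.8402 / 223
= 0.3899 (dimensionless)

0.3899 (dimensionless)


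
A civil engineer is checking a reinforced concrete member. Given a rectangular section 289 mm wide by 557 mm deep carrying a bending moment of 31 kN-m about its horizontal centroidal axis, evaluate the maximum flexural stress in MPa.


I = b * h^3 / 12 = 289 * 557^3 / 12 = 4161809356.42 mm^4
y = h / 2 = 557 / 2 = 278.5 mm
M = 31 kN-m = 31000000.0 N-mm
sigma = M * y / I = 31000000.0 * 278.5 / 4161809356.42
= 2.07 MPa

2.07 MPa


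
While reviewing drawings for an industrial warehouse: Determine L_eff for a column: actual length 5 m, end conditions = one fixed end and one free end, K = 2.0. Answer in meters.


L_eff = K * L
= 2.0 * 5
= 10.0 m

10.0 m


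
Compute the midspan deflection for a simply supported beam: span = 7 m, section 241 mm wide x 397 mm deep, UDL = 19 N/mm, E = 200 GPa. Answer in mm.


I = 241 * 397^3 / 12 = 1256629691.08 mm^4
L = 7000.0 mm, w = 19 N/mm, E = 200000.0 MPa
delta = 5 * w * L^4 / (384 * E * I)
= 5 * 19 * 7000.0^4 / (384 * 200000.0 * 1256629691.08)
= 2.3635 mm

2.3635 mm


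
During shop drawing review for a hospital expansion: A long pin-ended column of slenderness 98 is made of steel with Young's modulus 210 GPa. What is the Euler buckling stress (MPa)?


sigma_cr = pi^2 * E / lambda^2
= 9.8696 * 210000.0 / 98^2
= 9.8696 * 210000.0 / 9604
= 215.8077 MPa

215.8077 MPa


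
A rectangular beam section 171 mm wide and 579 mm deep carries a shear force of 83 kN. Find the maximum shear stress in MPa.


A = b * h = 171 * 579 = 99009 mm^2
V = 83 kN = 83000.0 N
tau_max = 1.5 * V / A = 1.5 * 83000.0 / 99009
= 1.2575 MPa

1.2575 MPa


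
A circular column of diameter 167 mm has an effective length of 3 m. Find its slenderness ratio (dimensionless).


Radius of gyration r = d / 4 = 167 / 4 = 41.75 mm
L_eff = 3000.0 mm
Slenderness ratio = L / r = 3000.0 / 41.75 = 71.86 (dimensionless)

71.86 (dimensionless)


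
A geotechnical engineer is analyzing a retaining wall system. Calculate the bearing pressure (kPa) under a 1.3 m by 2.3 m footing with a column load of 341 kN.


A = 1.3 * 2.3 = 2.99 m^2
q = P / A = 341 / 2.99
= 114.0468 kPa

114.0468 kPa


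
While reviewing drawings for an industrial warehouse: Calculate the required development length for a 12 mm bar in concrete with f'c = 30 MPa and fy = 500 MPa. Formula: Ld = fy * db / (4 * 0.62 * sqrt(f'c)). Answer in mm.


Ld = (fy * db) / (4 * 0.62 * sqrt(f'c))
= (500 * 12) / (4 * 0.62 * sqrt(30))
= 6000 / 13.5835
= 441.71 mm

441.71 mm


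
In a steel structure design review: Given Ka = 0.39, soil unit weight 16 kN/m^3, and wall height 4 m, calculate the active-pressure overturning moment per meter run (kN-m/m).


Pa = 0.5 * Ka * gamma * H^2
= 0.5 * 0.39 * 16 * 4^2
= 49.92 kN/m
Arm = H / 3 = 4 / 3 = 1.3333 m
Mo = Pa * arm = Pa * H / 3 = 49.92 * 4 / 3 = 66.56 kN-m/m

66.56 kN-m/m


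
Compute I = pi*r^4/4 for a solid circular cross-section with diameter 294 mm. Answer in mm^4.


r = d / 2 = 294 / 2 = 147.0 mm
I = pi * r^4 / 4 = pi * 147.0^4 / 4
= 366740793.54 mm^4

366740793.54 mm^4


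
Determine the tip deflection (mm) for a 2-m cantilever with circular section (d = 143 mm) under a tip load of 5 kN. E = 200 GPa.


I = pi * d^4 / 64 = pi * 143^4 / 64 = 20526459.59 mm^4
L = 2000.0 mm, P = 5000.0 N, E = 200000.0 MPa
delta = P * L^3 / (3 * E * I)
= 5000.0 * 2000.0^3 / (3 * 200000.0 * 20526459.59)
= 3.2478 mm

3.2478 mm


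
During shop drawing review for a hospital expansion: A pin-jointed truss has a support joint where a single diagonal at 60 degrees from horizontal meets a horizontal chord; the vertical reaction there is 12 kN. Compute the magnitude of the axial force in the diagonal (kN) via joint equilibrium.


At the joint, only the diagonal has a vertical component, so vertical equilibrium gives:
F * sin(60) = 12
F = 12 / sin(60)
= 12 / 0.866025
= 13.86 kN

13.86 kN


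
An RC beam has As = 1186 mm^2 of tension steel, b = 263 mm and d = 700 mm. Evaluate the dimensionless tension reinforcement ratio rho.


rho = As / (b * d)
= 1186 / (263 * 700)
= 1186 / 184100
= 0.006442 (dimensionless)

0.006442 (dimensionless)


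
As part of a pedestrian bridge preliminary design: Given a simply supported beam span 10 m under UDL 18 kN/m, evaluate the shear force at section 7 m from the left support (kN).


R_A = w * L / 2 = 18 * 10 / 2 = 90.0 kN
V(x) = R_A - w * x = 90.0 - 18 * 7
= -36.0 kN

-36.0 kN


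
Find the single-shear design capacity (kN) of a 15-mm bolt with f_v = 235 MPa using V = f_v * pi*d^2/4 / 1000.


A = pi * d^2 / 4 = pi * 15^2 / 4 = 176.7146 mm^2
V = f_v * A / 1000 = 235 * 176.7146 / 1000
= 41.5279 kN

41.5279 kN


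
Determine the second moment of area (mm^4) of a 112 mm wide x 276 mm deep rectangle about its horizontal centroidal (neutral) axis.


I = b * h^3 / 12
= 112 * 276^3 / 12
= 112 * 21024576 / 12
= 196229376.0 mm^4

196229376.0 mm^4


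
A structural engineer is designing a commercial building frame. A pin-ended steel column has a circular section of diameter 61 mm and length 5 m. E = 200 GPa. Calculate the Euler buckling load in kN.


I = pi * d^4 / 64 = 679656.13 mm^4
L = 5000.0 mm
P_cr = pi^2 * E * I / L^2
= 9.8696 * 200000.0 * 679656.13 / 5000.0^2
= 53663.5 N = 53.6635 kN

53.6635 kN


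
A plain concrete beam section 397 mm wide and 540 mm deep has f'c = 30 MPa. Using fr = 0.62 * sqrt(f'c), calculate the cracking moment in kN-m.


fr = 0.62 * sqrt(30) = 0.62 * 5.4772 = 3.3959 MPa
I = 397 * 540^3 / 12 = 5209434000.0 mm^4
y_t = 270.0 mm
M_cr = fr * I / y_t = 3.3959 * 5209434000.0 / 270.0 N-mm
= 65.5208 kN-m

65.5208 kN-m


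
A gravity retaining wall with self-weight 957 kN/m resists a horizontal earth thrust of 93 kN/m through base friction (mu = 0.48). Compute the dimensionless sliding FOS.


Resisting force = mu * W = 0.48 * 957 = 459.36 kN/m
FOS = Resisting / Driving = 459.36 / 93
= 4.9394 (dimensionless)

4.9394 (dimensionless)


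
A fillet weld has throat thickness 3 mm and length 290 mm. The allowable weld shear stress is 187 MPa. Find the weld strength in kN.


Strength = throat * length * allowable stress
= 3 * 290 * 187 N
= 162690 N
= 162.69 kN

162.69 kN


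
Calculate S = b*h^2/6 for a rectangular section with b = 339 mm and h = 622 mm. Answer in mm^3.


S = b * h^2 / 6
= 339 * 622^2 / 6
= 339 * 386884 / 6
= 21858946.0 mm^3

21858946.0 mm^3


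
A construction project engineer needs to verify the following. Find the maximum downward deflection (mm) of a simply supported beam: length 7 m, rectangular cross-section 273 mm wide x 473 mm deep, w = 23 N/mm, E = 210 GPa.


I = 273 * 473^3 / 12 = 2407491836.75 mm^4
L = 7000.0 mm, w = 23 N/mm, E = 210000.0 MPa
delta = 5 * w * L^4 / (384 * E * I)
= 5 * 23 * 7000.0^4 / (384 * 210000.0 * 2407491836.75)
= 1.4222 mm

1.4222 mm


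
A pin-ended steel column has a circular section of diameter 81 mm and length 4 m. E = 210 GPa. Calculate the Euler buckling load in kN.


I = pi * d^4 / 64 = 2113050.98 mm^4
L = 4000.0 mm
P_cr = pi^2 * E * I / L^2
= 9.8696 * 210000.0 * 2113050.98 / 4000.0^2
= 273721.58 N = 273.7216 kN

273.7216 kN


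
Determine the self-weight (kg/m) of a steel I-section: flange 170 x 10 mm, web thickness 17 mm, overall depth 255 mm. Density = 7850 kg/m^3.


A_flanges = 2 * 170 * 10 = 3400 mm^2
A_web = (255 - 2 * 10) * 17 = 3995 mm^2
A_total = 3400 + 3995 = 7395 mm^2 = 0.007395 m^2
Weight = rho * A = 7850 * 0.007395 = 58.0508 kg/m

58.0508 kg/m
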